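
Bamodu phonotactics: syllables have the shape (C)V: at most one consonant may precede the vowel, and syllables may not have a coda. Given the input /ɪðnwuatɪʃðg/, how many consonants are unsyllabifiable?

5

The consonants /ð/, /n/, /ʃ/, /ð/, /g/ cannot be parsed into a legal (C)V syllable (no codas are permitted; onsets are limited to one consonant).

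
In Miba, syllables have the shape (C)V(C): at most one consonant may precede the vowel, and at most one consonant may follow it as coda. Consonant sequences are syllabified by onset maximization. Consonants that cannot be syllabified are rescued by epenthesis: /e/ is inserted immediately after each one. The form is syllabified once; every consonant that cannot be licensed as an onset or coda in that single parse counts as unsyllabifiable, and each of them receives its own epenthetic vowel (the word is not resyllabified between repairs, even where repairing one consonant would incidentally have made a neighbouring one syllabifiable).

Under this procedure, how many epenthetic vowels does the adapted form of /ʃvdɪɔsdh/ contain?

The unsyllabifiable consonants are /ʃ/, /v/, /d/, /h/; each receives one epenthetic vowel.

4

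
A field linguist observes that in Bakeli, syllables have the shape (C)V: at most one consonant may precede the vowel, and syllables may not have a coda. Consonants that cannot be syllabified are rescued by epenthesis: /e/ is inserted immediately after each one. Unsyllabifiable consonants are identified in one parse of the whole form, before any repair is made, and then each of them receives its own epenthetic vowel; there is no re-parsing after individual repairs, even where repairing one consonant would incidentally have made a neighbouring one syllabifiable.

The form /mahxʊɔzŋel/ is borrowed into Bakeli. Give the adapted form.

mahexʊɔzeŋele

Syllabifying with onset maximization leaves /h/, /z/, /l/ stranded (no codas are permitted; onsets are limited to one consonant).
Epenthesis after each stranded consonant: /h/ → /he/, /z/ → /ze/, /l/ → /le/.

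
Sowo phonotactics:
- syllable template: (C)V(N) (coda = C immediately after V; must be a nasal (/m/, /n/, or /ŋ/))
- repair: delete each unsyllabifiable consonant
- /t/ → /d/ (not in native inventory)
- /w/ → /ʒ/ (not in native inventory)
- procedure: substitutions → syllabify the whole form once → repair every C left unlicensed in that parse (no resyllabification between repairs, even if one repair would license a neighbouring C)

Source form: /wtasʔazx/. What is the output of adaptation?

daʔa

Substitution: /w/ → /ʒ/, /t/ → /d/, giving /ʒdasʔazx/.
The consonants /ʒ/, /s/, /z/, /x/ cannot be parsed into a legal (C)V(N) syllable (only a nasal (/m/, /n/, or /ŋ/) is licensed in coda position; onsets are limited to one consonant).
Deleting the stranded consonants removes /ʒ/, /s/, /z/, /x/.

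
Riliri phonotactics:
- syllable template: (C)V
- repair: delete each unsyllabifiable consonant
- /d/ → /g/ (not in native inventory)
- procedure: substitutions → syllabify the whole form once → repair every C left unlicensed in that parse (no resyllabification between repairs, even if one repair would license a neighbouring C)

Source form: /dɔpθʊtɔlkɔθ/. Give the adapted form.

Substitution: /d/ → /g/, giving /gɔpθʊtɔlkɔθ/.
The consonants /p/, /l/, /θ/ cannot be parsed into a legal (C)V syllable (no codas are permitted; onsets are limited to one consonant).
Deletion applies to /p/, /l/, /θ/.

gɔθʊtɔkɔ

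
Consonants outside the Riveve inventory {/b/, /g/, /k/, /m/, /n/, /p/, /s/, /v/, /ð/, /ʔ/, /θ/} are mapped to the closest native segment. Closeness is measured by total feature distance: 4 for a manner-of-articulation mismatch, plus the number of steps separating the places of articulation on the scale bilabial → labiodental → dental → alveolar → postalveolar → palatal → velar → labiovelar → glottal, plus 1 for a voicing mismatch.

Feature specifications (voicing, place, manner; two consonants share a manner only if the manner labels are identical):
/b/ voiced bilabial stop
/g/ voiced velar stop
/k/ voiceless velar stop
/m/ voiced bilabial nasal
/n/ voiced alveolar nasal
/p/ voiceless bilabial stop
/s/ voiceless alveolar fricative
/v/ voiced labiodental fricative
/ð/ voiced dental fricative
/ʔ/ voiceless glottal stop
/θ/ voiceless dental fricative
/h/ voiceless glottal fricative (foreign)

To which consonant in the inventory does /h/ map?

/ʔ/ is closest: manner differs (fricative→stop, +4), place distance 0 (glottal→glottal), same voicing; total 4. Next closest is /s/ at distance 5.

ʔ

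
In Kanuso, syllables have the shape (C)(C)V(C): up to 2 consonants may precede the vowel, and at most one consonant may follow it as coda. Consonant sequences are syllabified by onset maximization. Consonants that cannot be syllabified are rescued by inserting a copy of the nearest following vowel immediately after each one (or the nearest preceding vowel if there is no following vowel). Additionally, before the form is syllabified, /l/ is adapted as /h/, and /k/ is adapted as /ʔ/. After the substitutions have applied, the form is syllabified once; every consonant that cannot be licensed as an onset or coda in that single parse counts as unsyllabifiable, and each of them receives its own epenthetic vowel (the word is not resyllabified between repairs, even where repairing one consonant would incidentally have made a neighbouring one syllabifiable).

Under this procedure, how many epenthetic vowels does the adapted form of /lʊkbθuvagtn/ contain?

After substitution the input is /hʊʔbθuvagtn/.
The unsyllabifiable consonants are /t/, /n/; each receives one epenthetic vowel.

2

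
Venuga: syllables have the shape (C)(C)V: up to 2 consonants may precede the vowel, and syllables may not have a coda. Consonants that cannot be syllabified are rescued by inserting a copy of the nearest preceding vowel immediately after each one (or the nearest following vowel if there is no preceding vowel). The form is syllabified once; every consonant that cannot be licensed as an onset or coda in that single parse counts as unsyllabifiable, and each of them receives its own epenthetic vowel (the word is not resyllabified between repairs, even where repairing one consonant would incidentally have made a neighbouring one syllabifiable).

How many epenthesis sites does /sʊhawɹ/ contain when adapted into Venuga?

The unsyllabifiable consonants are /w/, /ɹ/; each receives one epenthetic vowel.

2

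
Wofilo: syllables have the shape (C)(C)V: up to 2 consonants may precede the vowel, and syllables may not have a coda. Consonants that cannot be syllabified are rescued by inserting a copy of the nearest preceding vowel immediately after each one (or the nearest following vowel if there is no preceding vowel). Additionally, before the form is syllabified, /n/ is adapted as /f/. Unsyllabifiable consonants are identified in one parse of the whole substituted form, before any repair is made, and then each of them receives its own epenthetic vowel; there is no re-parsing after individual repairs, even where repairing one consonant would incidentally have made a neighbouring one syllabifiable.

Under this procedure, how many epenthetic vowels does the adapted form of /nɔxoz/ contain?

1

After substitution the input is /fɔxoz/.
The unsyllabifiable consonants are /z/; each receives one epenthetic vowel.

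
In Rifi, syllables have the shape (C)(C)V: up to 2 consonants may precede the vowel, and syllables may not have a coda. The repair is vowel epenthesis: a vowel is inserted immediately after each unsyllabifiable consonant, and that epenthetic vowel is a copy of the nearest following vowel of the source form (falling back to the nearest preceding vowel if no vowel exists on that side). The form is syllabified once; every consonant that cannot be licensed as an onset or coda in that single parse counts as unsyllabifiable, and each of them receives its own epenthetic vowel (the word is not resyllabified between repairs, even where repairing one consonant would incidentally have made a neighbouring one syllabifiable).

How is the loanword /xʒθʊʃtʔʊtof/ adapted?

The consonants /x/, /ʃ/, /f/ cannot be parsed into a legal (C)(C)V syllable (no codas are permitted; onsets may contain at most 2 consonants).
Each unlicensed consonant becomes the onset of a new syllable: /x/ → /xʊ/, /ʃ/ → /ʃʊ/, /f/ → /fo/.

xʊʒθʊʃʊtʔʊtofo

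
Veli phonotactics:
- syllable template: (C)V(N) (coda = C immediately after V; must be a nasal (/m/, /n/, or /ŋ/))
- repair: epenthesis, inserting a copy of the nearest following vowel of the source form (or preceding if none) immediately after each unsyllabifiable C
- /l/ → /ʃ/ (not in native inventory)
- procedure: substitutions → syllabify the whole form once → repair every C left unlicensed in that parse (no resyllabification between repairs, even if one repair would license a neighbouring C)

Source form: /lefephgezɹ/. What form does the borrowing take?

ʃefepehegezeɹe

Substitution: /l/ → /ʃ/, giving /ʃefephgezɹ/.
Under (C)V(N), the unsyllabifiable consonants are /p/, /h/, /z/, /ɹ/ (only a nasal (/m/, /n/, or /ŋ/) is licensed in coda position; onsets are limited to one consonant).
Epenthesis after each stranded consonant: /p/ → /pe/, /h/ → /he/, /z/ → /ze/, /ɹ/ → /ɹe/.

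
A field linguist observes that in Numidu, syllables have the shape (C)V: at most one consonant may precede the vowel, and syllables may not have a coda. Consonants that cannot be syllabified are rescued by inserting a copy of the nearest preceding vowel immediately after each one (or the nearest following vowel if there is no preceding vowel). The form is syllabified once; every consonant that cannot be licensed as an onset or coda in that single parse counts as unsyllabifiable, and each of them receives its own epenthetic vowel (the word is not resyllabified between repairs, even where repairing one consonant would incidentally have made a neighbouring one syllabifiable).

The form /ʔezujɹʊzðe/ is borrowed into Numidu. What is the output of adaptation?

The consonants /j/, /z/ cannot be parsed into a legal (C)V syllable (no codas are permitted; onsets are limited to one consonant).
Epenthesis after each stranded consonant: /j/ → /ju/, /z/ → /zʊ/.

ʔezujuɹʊzʊðe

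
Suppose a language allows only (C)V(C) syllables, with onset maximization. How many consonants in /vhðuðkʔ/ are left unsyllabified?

Under (C)V(C), the unsyllabifiable consonants are /v/, /h/, /k/, /ʔ/ (at most one coda consonant is licensed; onsets are limited to one consonant).

4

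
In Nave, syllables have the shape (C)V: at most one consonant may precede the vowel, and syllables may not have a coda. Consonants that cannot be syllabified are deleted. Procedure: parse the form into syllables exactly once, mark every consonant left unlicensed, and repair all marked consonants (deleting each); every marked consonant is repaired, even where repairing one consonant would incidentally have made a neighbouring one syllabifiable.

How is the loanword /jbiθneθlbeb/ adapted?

binebe

The consonants /j/, /θ/, /θ/, /l/, /b/ cannot be parsed into a legal (C)V syllable (no codas are permitted; onsets are limited to one consonant).
Deleting the stranded consonants removes /j/, /θ/, /θ/, /l/, /b/.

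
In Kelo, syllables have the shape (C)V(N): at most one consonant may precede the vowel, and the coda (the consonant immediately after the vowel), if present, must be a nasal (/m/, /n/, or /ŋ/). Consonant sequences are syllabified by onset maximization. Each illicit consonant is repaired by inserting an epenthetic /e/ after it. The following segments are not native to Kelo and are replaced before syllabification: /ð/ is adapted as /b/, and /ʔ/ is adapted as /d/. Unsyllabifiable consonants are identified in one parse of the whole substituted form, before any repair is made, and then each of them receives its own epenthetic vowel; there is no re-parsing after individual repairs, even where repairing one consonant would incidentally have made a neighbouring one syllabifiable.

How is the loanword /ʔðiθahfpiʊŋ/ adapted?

Substitution: /ʔ/ → /d/, /ð/ → /b/, giving /dbiθahfpiʊŋ/.
The consonants /d/, /h/, /f/ cannot be parsed into a legal (C)V(N) syllable (only a nasal (/m/, /n/, or /ŋ/) is licensed in coda position; onsets are limited to one consonant).
Each unlicensed consonant becomes the onset of a new syllable: /d/ → /de/, /h/ → /he/, /f/ → /fe/.

debiθahefepiʊŋ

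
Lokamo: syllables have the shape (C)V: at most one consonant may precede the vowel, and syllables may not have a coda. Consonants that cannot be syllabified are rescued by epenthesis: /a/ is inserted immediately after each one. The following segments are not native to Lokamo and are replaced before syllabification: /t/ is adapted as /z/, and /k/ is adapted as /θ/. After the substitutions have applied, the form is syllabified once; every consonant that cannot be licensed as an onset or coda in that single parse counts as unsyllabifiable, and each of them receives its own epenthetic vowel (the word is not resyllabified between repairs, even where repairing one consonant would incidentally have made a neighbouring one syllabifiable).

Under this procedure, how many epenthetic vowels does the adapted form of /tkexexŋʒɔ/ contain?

After substitution the input is /zθexexŋʒɔ/.
The unsyllabifiable consonants are /z/, /x/, /ŋ/; each receives one epenthetic vowel.

3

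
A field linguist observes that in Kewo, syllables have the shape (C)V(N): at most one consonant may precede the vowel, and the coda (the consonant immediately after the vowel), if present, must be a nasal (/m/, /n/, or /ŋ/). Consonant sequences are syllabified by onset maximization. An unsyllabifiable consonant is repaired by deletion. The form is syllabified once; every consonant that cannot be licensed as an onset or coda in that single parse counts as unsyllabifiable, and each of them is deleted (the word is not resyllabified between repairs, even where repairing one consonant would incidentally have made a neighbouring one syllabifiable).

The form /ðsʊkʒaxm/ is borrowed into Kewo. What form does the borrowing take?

Under (C)V(N), the unsyllabifiable consonants are /ð/, /k/, /x/, /m/ (only a nasal (/m/, /n/, or /ŋ/) is licensed in coda position; onsets are limited to one consonant).
Deleting the stranded consonants removes /ð/, /k/, /x/, /m/.

sʊʒa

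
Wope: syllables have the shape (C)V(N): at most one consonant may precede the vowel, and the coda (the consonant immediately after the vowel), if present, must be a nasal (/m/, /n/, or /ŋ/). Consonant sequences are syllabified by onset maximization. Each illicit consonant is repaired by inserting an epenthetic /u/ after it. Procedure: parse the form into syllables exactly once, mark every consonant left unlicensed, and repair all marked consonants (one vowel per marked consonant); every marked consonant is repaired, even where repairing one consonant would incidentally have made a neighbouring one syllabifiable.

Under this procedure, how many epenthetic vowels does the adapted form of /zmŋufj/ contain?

4

The unsyllabifiable consonants are /z/, /m/, /f/, /j/; each receives one epenthetic vowel.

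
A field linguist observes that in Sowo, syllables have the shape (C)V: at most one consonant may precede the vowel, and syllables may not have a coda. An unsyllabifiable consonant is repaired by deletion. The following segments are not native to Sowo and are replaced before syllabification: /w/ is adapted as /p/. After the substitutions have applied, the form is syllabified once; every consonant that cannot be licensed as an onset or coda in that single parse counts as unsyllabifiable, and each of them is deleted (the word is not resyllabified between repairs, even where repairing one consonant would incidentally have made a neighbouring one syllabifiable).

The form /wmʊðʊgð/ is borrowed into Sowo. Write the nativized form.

mʊðʊ

Substitution: /w/ → /p/, giving /pmʊðʊgð/.
Syllabifying with onset maximization leaves /p/, /g/, /ð/ stranded (no codas are permitted; onsets are limited to one consonant).
Deleting the stranded consonants removes /p/, /g/, /ð/.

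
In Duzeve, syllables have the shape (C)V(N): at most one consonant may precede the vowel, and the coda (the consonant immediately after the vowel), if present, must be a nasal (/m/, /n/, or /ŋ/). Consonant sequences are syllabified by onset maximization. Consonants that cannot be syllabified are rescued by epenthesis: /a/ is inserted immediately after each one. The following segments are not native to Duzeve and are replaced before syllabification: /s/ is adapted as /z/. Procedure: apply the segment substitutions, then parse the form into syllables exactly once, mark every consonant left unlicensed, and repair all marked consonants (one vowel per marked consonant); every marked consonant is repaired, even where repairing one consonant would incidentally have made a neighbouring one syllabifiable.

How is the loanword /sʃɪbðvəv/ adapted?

Substitution: /s/ → /z/, giving /zʃɪbðvəv/.
Syllabifying with onset maximization leaves /z/, /b/, /ð/, /v/ stranded (only a nasal (/m/, /n/, or /ŋ/) is licensed in coda position; onsets are limited to one consonant).
Epenthesis after each stranded consonant: /z/ → /za/, /b/ → /ba/, /ð/ → /ða/, /v/ → /va/.

zaʃɪbaðavəva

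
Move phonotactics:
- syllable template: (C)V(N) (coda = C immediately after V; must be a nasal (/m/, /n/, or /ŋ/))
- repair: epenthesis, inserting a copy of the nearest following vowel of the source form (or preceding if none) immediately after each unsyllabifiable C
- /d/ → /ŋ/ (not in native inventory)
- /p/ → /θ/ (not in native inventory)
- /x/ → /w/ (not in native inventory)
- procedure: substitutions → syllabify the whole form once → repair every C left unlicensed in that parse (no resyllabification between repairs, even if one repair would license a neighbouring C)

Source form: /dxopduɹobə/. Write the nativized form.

ŋowoθuŋuɹobə

Substitution: /d/ → /ŋ/, /x/ → /w/, /p/ → /θ/, giving /ŋwoθŋuɹobə/.
Syllabifying with onset maximization leaves /ŋ/, /θ/ stranded (only a nasal (/m/, /n/, or /ŋ/) is licensed in coda position; onsets are limited to one consonant).
Epenthesis after each stranded consonant: /ŋ/ → /ŋo/, /θ/ → /θu/.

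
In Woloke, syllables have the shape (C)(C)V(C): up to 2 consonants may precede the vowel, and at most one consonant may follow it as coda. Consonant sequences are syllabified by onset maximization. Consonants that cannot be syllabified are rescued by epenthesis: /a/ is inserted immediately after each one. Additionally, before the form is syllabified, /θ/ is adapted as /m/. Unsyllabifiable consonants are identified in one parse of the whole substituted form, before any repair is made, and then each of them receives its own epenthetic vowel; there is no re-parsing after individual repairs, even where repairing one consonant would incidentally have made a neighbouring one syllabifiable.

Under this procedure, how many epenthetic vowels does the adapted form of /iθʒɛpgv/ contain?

2

After substitution the input is /imʒɛpgv/.
The unsyllabifiable consonants are /g/, /v/; each receives one epenthetic vowel.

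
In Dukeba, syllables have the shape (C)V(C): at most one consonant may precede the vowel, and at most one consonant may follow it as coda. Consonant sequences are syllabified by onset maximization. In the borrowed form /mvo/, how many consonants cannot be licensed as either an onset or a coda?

The consonants /m/ cannot be parsed into a legal (C)V(C) syllable (at most one coda consonant is licensed; onsets are limited to one consonant).

1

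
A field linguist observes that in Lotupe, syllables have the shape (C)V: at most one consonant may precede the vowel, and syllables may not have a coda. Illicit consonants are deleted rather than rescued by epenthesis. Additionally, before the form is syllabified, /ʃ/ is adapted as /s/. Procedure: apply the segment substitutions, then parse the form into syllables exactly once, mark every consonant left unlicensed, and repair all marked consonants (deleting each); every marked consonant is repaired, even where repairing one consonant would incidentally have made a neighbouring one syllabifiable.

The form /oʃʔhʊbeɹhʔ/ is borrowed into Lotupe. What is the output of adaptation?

Substitution: /ʃ/ → /s/, giving /osʔhʊbeɹhʔ/.
The consonants /s/, /ʔ/, /ɹ/, /h/, /ʔ/ cannot be parsed into a legal (C)V syllable (no codas are permitted; onsets are limited to one consonant).
Each unlicensed consonant is deleted: /s/, /ʔ/, /ɹ/, /h/, /ʔ/.

ohʊbe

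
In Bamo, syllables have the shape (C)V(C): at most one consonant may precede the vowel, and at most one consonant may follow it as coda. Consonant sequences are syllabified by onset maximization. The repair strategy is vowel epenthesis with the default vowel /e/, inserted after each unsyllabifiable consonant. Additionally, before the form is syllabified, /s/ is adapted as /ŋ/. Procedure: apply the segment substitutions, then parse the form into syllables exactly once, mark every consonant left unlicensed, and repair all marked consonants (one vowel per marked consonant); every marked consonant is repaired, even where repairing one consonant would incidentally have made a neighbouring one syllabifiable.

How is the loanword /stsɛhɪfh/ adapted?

Substitution: /s/ → /ŋ/, giving /ŋtŋɛhɪfh/.
Under (C)V(C), the unsyllabifiable consonants are /ŋ/, /t/, /h/ (at most one coda consonant is licensed; onsets are limited to one consonant).
Epenthesis after each stranded consonant: /ŋ/ → /ŋe/, /t/ → /te/, /h/ → /he/.

ŋeteŋɛhɪfhe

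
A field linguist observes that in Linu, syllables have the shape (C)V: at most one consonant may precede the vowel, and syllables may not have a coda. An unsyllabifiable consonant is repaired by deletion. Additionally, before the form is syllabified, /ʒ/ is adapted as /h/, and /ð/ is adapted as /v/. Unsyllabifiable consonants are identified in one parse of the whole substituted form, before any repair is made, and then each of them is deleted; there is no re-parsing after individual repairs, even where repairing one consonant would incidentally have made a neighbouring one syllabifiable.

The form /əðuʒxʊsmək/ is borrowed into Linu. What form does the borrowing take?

Substitution: /ð/ → /v/, /ʒ/ → /h/, giving /əvuhxʊsmək/.
Under (C)V, the unsyllabifiable consonants are /h/, /s/, /k/ (no codas are permitted; onsets are limited to one consonant).
Deleting the stranded consonants removes /h/, /s/, /k/.

əvuxʊmə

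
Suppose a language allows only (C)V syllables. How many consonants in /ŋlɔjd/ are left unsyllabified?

3

Under (C)V, the unsyllabifiable consonants are /ŋ/, /j/, /d/ (no codas are permitted; onsets are limited to one consonant).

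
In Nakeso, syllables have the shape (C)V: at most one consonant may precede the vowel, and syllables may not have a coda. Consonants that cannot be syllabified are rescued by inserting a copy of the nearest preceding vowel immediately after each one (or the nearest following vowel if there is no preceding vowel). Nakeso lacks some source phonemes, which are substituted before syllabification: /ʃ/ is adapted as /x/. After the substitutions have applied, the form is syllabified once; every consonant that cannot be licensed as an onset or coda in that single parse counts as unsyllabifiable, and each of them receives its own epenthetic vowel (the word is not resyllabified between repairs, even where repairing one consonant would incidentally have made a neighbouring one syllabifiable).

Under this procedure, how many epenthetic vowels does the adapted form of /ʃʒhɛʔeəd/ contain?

After substitution the input is /xʒhɛʔeəd/.
The unsyllabifiable consonants are /x/, /ʒ/, /d/; each receives one epenthetic vowel.

3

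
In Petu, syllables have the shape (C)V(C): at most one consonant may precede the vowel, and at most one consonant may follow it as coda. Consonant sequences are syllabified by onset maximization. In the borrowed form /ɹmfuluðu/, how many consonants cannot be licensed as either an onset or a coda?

2

Under (C)V(C), the unsyllabifiable consonants are /ɹ/, /m/ (at most one coda consonant is licensed; onsets are limited to one consonant).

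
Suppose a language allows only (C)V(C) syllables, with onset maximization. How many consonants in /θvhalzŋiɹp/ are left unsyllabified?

4

The consonants /θ/, /v/, /z/, /p/ cannot be parsed into a legal (C)V(C) syllable (at most one coda consonant is licensed; onsets are limited to one consonant).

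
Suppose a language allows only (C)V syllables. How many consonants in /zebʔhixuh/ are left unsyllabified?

Syllabifying with onset maximization leaves /b/, /ʔ/, /h/ stranded (no codas are permitted; onsets are limited to one consonant).

3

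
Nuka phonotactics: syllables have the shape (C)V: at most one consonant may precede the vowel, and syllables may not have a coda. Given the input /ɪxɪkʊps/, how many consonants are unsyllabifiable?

The consonants /p/, /s/ cannot be parsed into a legal (C)V syllable (no codas are permitted; onsets are limited to one consonant).

2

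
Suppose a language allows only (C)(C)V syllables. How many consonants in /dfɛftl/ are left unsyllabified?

3

Syllabifying with onset maximization leaves /f/, /t/, /l/ stranded (no codas are permitted; onsets may contain at most 2 consonants).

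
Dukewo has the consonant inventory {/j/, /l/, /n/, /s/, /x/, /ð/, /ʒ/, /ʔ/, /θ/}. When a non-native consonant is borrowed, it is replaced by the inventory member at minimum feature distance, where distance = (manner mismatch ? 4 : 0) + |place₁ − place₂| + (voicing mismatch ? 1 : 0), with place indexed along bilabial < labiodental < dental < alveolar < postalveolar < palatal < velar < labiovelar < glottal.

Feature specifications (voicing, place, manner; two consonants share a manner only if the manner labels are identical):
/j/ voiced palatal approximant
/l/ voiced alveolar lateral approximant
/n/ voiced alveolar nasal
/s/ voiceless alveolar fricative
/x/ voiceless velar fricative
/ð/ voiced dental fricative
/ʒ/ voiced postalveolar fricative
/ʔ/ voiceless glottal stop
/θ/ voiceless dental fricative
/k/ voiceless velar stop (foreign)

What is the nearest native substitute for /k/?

/ʔ/ is closest: same manner (stop), place distance 2 (velar→glottal), same voicing; total 2. Next closest is /x/ at distance 4.

ʔ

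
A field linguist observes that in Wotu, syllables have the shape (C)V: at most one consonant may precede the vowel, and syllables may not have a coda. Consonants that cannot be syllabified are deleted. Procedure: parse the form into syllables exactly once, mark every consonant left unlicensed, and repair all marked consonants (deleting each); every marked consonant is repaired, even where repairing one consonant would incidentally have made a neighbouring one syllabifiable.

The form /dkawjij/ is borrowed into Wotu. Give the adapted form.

kaji

Under (C)V, the unsyllabifiable consonants are /d/, /w/, /j/ (no codas are permitted; onsets are limited to one consonant).
Each unlicensed consonant is deleted: /d/, /w/, /j/.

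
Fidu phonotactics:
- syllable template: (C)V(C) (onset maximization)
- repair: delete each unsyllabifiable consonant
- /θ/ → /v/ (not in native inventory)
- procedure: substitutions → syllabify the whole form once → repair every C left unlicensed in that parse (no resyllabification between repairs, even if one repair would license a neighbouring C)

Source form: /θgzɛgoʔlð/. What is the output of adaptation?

zɛgoʔ

Substitution: /θ/ → /v/, giving /vgzɛgoʔlð/.
The consonants /v/, /g/, /l/, /ð/ cannot be parsed into a legal (C)V(C) syllable (at most one coda consonant is licensed; onsets are limited to one consonant).
Deleting the stranded consonants removes /v/, /g/, /l/, /ð/.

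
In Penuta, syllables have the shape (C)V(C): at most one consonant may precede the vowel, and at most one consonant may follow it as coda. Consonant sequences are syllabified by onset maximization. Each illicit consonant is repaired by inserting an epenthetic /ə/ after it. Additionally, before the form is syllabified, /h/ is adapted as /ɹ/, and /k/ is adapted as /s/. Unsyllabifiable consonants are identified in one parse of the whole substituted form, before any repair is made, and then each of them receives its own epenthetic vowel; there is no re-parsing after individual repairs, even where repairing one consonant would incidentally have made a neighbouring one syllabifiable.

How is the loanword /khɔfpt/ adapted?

Substitution: /k/ → /s/, /h/ → /ɹ/, giving /sɹɔfpt/.
Under (C)V(C), the unsyllabifiable consonants are /s/, /p/, /t/ (at most one coda consonant is licensed; onsets are limited to one consonant).
Inserting the epenthetic vowel yields /s/ → /sə/, /p/ → /pə/, /t/ → /tə/.

səɹɔfpətə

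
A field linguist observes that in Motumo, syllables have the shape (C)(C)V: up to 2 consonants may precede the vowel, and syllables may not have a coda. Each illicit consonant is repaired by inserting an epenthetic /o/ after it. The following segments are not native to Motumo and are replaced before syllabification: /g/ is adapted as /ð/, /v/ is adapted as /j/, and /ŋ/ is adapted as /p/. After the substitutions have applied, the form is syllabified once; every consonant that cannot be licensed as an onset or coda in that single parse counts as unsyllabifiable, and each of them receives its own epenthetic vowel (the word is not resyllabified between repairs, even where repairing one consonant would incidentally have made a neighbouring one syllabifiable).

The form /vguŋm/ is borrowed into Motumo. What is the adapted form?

jðupomo

Substitution: /v/ → /j/, /g/ → /ð/, /ŋ/ → /p/, giving /jðupm/.
Under (C)(C)V, the unsyllabifiable consonants are /p/, /m/ (no codas are permitted; onsets may contain at most 2 consonants).
Epenthesis after each stranded consonant: /p/ → /po/, /m/ → /mo/.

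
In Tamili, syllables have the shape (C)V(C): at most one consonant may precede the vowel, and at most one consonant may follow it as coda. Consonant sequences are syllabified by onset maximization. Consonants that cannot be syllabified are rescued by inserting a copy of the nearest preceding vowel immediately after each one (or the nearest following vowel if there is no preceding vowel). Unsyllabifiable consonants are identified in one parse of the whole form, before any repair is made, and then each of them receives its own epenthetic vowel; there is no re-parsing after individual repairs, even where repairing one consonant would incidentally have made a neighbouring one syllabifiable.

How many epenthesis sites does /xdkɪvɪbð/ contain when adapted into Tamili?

The unsyllabifiable consonants are /x/, /d/, /ð/; each receives one epenthetic vowel.

3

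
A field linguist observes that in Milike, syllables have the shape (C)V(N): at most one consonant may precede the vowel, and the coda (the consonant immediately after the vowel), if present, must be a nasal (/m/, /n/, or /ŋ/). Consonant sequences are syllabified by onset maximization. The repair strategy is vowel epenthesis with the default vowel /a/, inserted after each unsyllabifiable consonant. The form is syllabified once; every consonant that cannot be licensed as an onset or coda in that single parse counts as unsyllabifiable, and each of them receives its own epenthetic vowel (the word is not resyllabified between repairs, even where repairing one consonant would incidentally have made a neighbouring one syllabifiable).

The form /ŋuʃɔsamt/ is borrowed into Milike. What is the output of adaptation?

ŋuʃɔsamta

Syllabifying with onset maximization leaves /t/ stranded (only a nasal (/m/, /n/, or /ŋ/) is licensed in coda position; onsets are limited to one consonant).
Epenthesis after each stranded consonant: /t/ → /ta/.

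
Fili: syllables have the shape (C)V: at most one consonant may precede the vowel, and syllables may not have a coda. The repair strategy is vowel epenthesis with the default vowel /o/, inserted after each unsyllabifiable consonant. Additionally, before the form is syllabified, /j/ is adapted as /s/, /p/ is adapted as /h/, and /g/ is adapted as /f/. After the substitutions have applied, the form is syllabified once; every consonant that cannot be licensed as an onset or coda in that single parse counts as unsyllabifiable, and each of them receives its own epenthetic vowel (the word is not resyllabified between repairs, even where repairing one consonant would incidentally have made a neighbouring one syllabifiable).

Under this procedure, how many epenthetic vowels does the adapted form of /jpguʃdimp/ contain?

After substitution the input is /shfuʃdimh/.
The unsyllabifiable consonants are /s/, /h/, /ʃ/, /m/, /h/; each receives one epenthetic vowel.

5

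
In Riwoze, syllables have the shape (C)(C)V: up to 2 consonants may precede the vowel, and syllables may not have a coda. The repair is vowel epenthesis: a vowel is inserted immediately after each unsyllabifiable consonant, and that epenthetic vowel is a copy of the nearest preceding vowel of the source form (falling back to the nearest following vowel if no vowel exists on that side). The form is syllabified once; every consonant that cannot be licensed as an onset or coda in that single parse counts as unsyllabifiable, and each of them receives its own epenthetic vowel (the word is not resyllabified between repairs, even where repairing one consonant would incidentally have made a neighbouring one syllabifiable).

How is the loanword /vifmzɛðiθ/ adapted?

The consonants /f/, /θ/ cannot be parsed into a legal (C)(C)V syllable (no codas are permitted; onsets may contain at most 2 consonants).
Epenthesis after each stranded consonant: /f/ → /fi/, /θ/ → /θi/.

vifimzɛðiθi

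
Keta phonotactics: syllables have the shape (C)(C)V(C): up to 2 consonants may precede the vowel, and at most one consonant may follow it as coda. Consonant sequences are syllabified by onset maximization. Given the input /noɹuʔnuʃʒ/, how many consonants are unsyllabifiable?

1

The consonants /ʒ/ cannot be parsed into a legal (C)(C)V(C) syllable (at most one coda consonant is licensed; onsets may contain at most 2 consonants).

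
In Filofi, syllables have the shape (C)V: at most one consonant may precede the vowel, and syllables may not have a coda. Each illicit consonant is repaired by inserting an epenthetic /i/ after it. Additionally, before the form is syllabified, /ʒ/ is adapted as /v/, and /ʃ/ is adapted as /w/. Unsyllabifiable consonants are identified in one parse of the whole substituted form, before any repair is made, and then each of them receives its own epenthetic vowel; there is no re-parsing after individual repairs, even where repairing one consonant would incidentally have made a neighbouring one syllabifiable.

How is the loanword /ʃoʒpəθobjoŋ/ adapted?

wovipəθobijoŋi

Substitution: /ʃ/ → /w/, /ʒ/ → /v/, giving /wovpəθobjoŋ/.
The consonants /v/, /b/, /ŋ/ cannot be parsed into a legal (C)V syllable (no codas are permitted; onsets are limited to one consonant).
Each unlicensed consonant becomes the onset of a new syllable: /v/ → /vi/, /b/ → /bi/, /ŋ/ → /ŋi/.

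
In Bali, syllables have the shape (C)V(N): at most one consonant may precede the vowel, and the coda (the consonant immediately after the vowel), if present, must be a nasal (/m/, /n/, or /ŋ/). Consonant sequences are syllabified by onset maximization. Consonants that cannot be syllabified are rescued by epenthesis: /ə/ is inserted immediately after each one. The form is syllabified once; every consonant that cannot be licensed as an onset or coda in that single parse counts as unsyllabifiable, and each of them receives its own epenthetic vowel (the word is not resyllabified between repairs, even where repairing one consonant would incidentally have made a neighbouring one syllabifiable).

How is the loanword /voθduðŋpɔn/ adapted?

Under (C)V(N), the unsyllabifiable consonants are /θ/, /ð/, /ŋ/ (only a nasal (/m/, /n/, or /ŋ/) is licensed in coda position; onsets are limited to one consonant).
Inserting the epenthetic vowel yields /θ/ → /θə/, /ð/ → /ðə/, /ŋ/ → /ŋə/.

voθəduðəŋəpɔn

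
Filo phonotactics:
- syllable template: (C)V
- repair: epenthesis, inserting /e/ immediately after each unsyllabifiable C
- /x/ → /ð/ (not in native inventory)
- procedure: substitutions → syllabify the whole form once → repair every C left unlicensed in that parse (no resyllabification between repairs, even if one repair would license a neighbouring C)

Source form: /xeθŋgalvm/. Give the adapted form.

Substitution: /x/ → /ð/, giving /ðeθŋgalvm/.
The consonants /θ/, /ŋ/, /l/, /v/, /m/ cannot be parsed into a legal (C)V syllable (no codas are permitted; onsets are limited to one consonant).
Each unlicensed consonant becomes the onset of a new syllable: /θ/ → /θe/, /ŋ/ → /ŋe/, /l/ → /le/, /v/ → /ve/, /m/ → /me/.

ðeθeŋegaleveme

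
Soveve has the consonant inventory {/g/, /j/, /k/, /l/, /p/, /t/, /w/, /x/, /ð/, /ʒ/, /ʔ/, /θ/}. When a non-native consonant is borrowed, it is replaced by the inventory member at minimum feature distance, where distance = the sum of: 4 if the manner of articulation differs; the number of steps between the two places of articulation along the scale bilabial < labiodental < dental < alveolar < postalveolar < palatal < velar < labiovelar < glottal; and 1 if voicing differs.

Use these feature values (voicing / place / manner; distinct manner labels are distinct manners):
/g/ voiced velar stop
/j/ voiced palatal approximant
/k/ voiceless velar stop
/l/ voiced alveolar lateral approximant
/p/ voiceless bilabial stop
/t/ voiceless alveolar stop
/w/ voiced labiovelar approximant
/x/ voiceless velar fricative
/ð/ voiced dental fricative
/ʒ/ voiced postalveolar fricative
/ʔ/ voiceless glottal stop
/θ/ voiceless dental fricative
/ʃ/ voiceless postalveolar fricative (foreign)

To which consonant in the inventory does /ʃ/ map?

ʒ

/ʒ/ is closest: same manner (fricative), place distance 0 (postalveolar→postalveolar), voicing differs (+1); total 1. Next closest is /x/ at distance 2.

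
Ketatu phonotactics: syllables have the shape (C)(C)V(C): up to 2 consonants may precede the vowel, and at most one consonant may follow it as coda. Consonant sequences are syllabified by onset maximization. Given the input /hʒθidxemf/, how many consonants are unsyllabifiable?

The consonants /h/, /f/ cannot be parsed into a legal (C)(C)V(C) syllable (at most one coda consonant is licensed; onsets may contain at most 2 consonants).

2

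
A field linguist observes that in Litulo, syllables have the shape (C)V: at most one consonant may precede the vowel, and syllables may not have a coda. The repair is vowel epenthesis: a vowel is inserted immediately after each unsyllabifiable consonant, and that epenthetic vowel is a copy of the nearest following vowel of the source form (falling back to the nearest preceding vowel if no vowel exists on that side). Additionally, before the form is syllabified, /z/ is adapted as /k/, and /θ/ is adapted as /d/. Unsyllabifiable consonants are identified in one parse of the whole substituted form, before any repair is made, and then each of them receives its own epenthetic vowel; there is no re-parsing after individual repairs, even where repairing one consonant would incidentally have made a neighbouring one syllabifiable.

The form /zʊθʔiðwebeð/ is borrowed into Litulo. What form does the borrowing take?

kʊdiʔiðewebeðe

Substitution: /z/ → /k/, /θ/ → /d/, giving /kʊdʔiðwebeð/.
Under (C)V, the unsyllabifiable consonants are /d/, /ð/, /ð/ (no codas are permitted; onsets are limited to one consonant).
Each unlicensed consonant becomes the onset of a new syllable: /d/ → /di/, /ð/ → /ðe/, /ð/ → /ðe/.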